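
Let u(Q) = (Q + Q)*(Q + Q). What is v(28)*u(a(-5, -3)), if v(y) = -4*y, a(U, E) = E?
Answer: -4032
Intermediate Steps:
u(Q) = 4*Q**2 (u(Q) = (2*Q)*(2*Q) = 4*Q**2)
v(28)*u(a(-5, -3)) = (-4*28)*(4*(-3)**2) = -448*9 = -112*36 = -4032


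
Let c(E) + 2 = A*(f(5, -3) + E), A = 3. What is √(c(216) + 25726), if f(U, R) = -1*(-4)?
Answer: 4*√1649 ≈ 162.43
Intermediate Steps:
f(U, R) = 4
c(E) = 10 + 3*E (c(E) = -2 + 3*(4 + E) = -2 + (12 + 3*E) = 10 + 3*E)
√(c(216) + 25726) = √((10 + 3*216) + 25726) = √((10 + 648) + 25726) = √(658 + 25726) = √26384 = 4*√1649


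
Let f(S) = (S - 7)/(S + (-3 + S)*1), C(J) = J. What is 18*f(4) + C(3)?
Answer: -39/5 ≈ -7.8000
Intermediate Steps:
f(S) = (-7 + S)/(-3 + 2*S) (f(S) = (-7 + S)/(S + (-3 + S)) = (-7 + S)/(-3 + 2*S))
18*f(4) + C(3) = 18*((-7 + 4)/(-3 + 2*4)) + 3 = 18*(-3/(-3 + 8)) + 3 = 18*(-3/5) + 3 = 18*((⅕)*(-3)) + 3 = 18*(-⅗) + 3 = -54/5 + 3 = -39/5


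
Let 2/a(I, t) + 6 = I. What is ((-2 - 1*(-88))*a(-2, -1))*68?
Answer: -1462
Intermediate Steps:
a(I, t) = 2/(-6 + I)
((-2 - 1*(-88))*a(-2, -1))*68 = ((-2 - 1*(-88))*(2/(-6 - 2)))*68 = ((-2 + 88)*(2/(-8)))*68 = (86*(2*(-⅛)))*68 = (86*(-¼))*68 = -43/2*68 = -1462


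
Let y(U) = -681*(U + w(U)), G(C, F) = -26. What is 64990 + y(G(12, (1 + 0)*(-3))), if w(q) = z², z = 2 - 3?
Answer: 82015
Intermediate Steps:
z = -1
w(q) = 1 (w(q) = (-1)² = 1)
y(U) = -681 - 681*U (y(U) = -681*(U + 1) = -681*(1 + U) = -681 - 681*U)
64990 + y(G(12, (1 + 0)*(-3))) = 64990 + (-681 - 681*(-26)) = 64990 + (-681 + 17706) = 64990 + 17025 = 82015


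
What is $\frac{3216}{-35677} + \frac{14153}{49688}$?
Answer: $\frac{345139973}{1772718776} \approx 0.1947$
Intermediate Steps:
$\frac{3216}{-35677} + \frac{14153}{49688} = 3216 \left(- \frac{1}{35677}\right) + 14153 \cdot \frac{1}{49688} = - \frac{3216}{35677} + \frac{14153}{49688} = \frac{345139973}{1772718776}$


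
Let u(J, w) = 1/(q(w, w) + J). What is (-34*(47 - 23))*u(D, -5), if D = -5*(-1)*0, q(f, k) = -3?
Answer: 272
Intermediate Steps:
D = 0 (D = 5*0 = 0)
u(J, w) = 1/(-3 + J)
(-34*(47 - 23))*u(D, -5) = (-34*(47 - 23))/(-3 + 0) = -34*24/(-3) = -816*(-⅓) = 272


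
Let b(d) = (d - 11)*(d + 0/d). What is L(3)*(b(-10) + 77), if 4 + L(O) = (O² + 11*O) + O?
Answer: 11767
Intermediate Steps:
L(O) = -4 + O² + 12*O (L(O) = -4 + ((O² + 11*O) + O) = -4 + (O² + 12*O) = -4 + O² + 12*O)
b(d) = d*(-11 + d) (b(d) = (-11 + d)*(d + 0) = (-11 + d)*d = d*(-11 + d))
L(3)*(b(-10) + 77) = (-4 + 3² + 12*3)*(-10*(-11 - 10) + 77) = (-4 + 9 + 36)*(-10*(-21) + 77) = 41*(210 + 77) = 41*287 = 11767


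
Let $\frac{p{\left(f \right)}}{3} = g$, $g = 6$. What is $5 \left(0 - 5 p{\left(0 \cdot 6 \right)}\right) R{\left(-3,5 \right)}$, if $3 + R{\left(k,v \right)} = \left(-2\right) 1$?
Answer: $2250$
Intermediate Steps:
$R{\left(k,v \right)} = -5$ ($R{\left(k,v \right)} = -3 - 2 = -5$)
$p{\left(f \right)} = 18$ ($p{\left(f \right)} = 3 \cdot 6 = 18$)
$5 \left(0 - 5 p{\left(0 \cdot 6 \right)}\right) R{\left(-3,5 \right)} = 5 \left(0 - 90\right) \left(-5\right) = 5 \left(-90\right) \left(-5\right) = \left(-450\right) \left(-5\right) = 2250$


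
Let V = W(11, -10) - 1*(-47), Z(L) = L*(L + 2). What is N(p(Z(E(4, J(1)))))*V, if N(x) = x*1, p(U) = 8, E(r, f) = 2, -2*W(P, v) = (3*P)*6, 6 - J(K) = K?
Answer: -416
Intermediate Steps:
J(K) = 6 - K
W(P, v) = -9*P (W(P, v) = -3*P*6/2 = -9*P)
Z(L) = L*(2 + L)
V = -52 (V = -9*11 - 1*(-47) = -99 + 47 = -52)
N(x) = x
N(p(Z(E(4, J(1)))))*V = 8*(-52) = -416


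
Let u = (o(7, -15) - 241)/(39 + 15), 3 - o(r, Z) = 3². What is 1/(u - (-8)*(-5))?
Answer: -54/2407 ≈ -0.022435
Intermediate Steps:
o(r, Z) = -6 (o(r, Z) = 3 - 1*3² = 3 - 1*9 = 3 - 9 = -6)
u = -247/54 (u = (-6 - 241)/(39 + 15) = -247/54 ≈ -4.5741)
1/(u - (-8)*(-5)) = 1/(-247/54 - (-8)*(-5)) = 1/(-247/54 - 1*40) = 1/(-247/54 - 40) = 1/(-2407/54) = -54/2407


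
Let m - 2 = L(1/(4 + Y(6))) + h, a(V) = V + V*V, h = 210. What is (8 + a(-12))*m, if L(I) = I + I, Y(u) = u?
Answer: 29708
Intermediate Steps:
a(V) = V + V²
L(I) = 2*I
m = 1061/5 (m = 2 + (2/(4 + 6) + 210) = 2 + (2/10 + 210) = 2 + (2*(⅒) + 210) = 2 + (⅕ + 210) = 2 + 1051/5 = 1061/5 ≈ 212.20)
(8 + a(-12))*m = (8 - 12*(1 - 12))*(1061/5) = (8 - 12*(-11))*(1061/5) = (8 + 132)*(1061/5) = 140*(1061/5) = 29708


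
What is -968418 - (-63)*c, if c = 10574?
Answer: -302256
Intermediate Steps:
-968418 - (-63)*c = -968418 - (-63)*10574 = -968418 - 1*(-666162) = -968418 + 666162 = -302256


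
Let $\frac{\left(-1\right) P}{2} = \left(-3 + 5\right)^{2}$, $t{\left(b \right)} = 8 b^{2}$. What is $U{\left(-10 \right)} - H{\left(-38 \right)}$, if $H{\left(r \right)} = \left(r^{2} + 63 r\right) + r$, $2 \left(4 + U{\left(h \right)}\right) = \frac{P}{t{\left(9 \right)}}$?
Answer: $\frac{159407}{162} \approx 983.99$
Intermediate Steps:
$P = -8$ ($P = - 2 \left(-3 + 5\right)^{2} = - 2 \cdot 2^{2} = \left(-2\right) 4 = -8$)
$U{\left(h \right)} = - \frac{649}{162}$ ($U{\left(h \right)} = -4 + \frac{\left(-8\right) \frac{1}{8 \cdot 9^{2}}}{2} = -4 + \frac{\left(-8\right) \frac{1}{8 \cdot 81}}{2} = -4 + \frac{\left(-8\right) \frac{1}{648}}{2} = -4 + \frac{1}{2} \left(- \frac{1}{81}\right) = -4 - \frac{1}{162} = - \frac{649}{162}$)
$H{\left(r \right)} = r^{2} + 64 r$
$U{\left(-10 \right)} - H{\left(-38 \right)} = - \frac{649}{162} - - 38 \left(64 - 38\right) = - \frac{649}{162} - \left(-38\right) 26 = - \frac{649}{162} - -988 = - \frac{649}{162} + 988 = \frac{159407}{162}$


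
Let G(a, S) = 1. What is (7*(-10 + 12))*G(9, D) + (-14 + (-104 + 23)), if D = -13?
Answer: -81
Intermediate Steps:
(7*(-10 + 12))*G(9, D) + (-14 + (-104 + 23)) = (7*(-10 + 12))*1 + (-14 + (-104 + 23)) = (7*2)*1 + (-14 - 81) = 14*1 - 95 = 14 - 95 = -81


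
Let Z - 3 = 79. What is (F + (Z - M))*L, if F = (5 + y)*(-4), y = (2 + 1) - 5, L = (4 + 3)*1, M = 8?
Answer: 434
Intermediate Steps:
Z = 82 (Z = 3 + 79 = 82)
L = 7 (L = 7*1 = 7)
y = -2 (y = 3 - 5 = -2)
F = -12 (F = (5 - 2)*(-4) = 3*(-4) = -12)
(F + (Z - M))*L = (-12 + (82 - 1*8))*7 = (-12 + (82 - 8))*7 = (-12 + 74)*7 = 62*7 = 434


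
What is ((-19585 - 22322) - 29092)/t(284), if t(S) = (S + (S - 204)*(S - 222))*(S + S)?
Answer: -70999/2978592 ≈ -0.023836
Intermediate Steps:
t(S) = 2*S*(S + (-222 + S)*(-204 + S)) (t(S) = (S + (-204 + S)*(-222 + S))*(2*S) = (S + (-222 + S)*(-204 + S))*(2*S) = 2*S*(S + (-222 + S)*(-204 + S)))
((-19585 - 22322) - 29092)/t(284) = ((-19585 - 22322) - 29092)/((2*284*(45288 + 284² - 425*284))) = (-41907 - 29092)/((2*284*(45288 + 80656 - 120700))) = -70999/(2*284*5244) = -70999/2978592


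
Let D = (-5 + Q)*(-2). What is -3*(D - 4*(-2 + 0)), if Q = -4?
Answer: -78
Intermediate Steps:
D = 18 (D = (-5 - 4)*(-2) = -9*(-2) = 18)
-3*(D - 4*(-2 + 0)) = -3*(18 - 4*(-2 + 0)) = -3*(18 - 4*(-2)) = -3*(18 - 1*(-8)) = -3*(18 + 8) = -3*26 = -78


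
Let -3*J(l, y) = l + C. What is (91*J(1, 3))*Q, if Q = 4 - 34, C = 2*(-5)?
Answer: -8190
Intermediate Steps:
C = -10
J(l, y) = 10/3 - l/3 (J(l, y) = -(l - 10)/3 = -(-10 + l)/3 = 10/3 - l/3)
Q = -30
(91*J(1, 3))*Q = (91*(10/3 - ⅓*1))*(-30) = (91*(10/3 - ⅓))*(-30) = (91*3)*(-30) = 273*(-30) = -8190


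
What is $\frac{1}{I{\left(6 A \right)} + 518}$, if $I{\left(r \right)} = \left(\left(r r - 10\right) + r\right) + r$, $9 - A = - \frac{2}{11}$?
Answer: $\frac{121}{442036} \approx 0.00027373$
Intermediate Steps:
$A = \frac{101}{11}$ ($A = 9 - - \frac{2}{11} = 9 + \frac{2}{11} = \frac{101}{11} \approx 9.1818$)
$I{\left(r \right)} = -10 + r^{2} + 2 r$ ($I{\left(r \right)} = \left(\left(r^{2} - 10\right) + r\right) + r = \left(\left(-10 + r^{2}\right) + r\right) + r = \left(-10 + r + r^{2}\right) + r = -10 + r^{2} + 2 r$)
$\frac{1}{I{\left(6 A \right)} + 518} = \frac{1}{\left(-10 + \left(6 \cdot \frac{101}{11}\right)^{2} + 2 \cdot 6 \cdot \frac{101}{11}\right) + 518} = \frac{1}{\left(-10 + \left(\frac{606}{11}\right)^{2} + 2 \cdot \frac{606}{11}\right) + 518} = \frac{1}{\left(-10 + \frac{367236}{121} + \frac{1212}{11}\right) + 518} = \frac{1}{\frac{379358}{121} + 518} = \frac{1}{\frac{442036}{121}} = \frac{121}{442036}$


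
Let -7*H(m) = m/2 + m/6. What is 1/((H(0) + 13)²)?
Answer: 1/169 ≈ 0.0059172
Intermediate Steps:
H(m) = -2*m/21 (H(m) = -(m/2 + m/6)/7 = -2*m/21)
1/((H(0) + 13)²) = 1/((-2/21*0 + 13)²) = 1/((0 + 13)²) = 1/(13²) = 1/169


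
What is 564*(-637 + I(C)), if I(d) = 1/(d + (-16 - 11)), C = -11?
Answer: -6826374/19 ≈ -3.5928e+5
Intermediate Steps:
I(d) = 1/(-27 + d) (I(d) = 1/(d - 27) = 1/(-27 + d))
564*(-637 + I(C)) = 564*(-637 + 1/(-27 - 11)) = 564*(-637 + 1/(-38)) = 564*(-637 - 1/38) = 564*(-24207/38) = -6826374/19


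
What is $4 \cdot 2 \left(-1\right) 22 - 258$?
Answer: $-434$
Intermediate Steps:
$4 \cdot 2 \left(-1\right) 22 - 258 = 8 \left(-1\right) 22 - 258 = \left(-8\right) 22 - 258 = -176 - 258 = -434$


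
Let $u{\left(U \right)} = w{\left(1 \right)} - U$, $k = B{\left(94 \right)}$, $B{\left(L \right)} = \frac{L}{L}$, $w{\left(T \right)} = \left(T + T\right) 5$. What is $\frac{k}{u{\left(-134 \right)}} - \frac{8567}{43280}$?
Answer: $- \frac{37199}{194760} \approx -0.191$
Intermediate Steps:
$w{\left(T \right)} = 10 T$ ($w{\left(T \right)} = 2 T 5 = 10 T$)
$B{\left(L \right)} = 1$
$k = 1$
$u{\left(U \right)} = 10 - U$ ($u{\left(U \right)} = 10 \cdot 1 - U = 10 - U$)
$\frac{k}{u{\left(-134 \right)}} - \frac{8567}{43280} = 1 \frac{1}{10 - -134} - \frac{8567}{43280} = 1 \frac{1}{10 + 134} - \frac{8567}{43280} = 1 \cdot \frac{1}{144} - \frac{8567}{43280} = \frac{1}{144} - \frac{8567}{43280} = - \frac{37199}{194760}$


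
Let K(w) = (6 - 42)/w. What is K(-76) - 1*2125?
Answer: -40366/19 ≈ -2124.5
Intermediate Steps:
K(w) = -36/w
K(-76) - 1*2125 = -36/(-76) - 1*2125 = -36*(-1/76) - 2125 = 9/19 - 2125 = -40366/19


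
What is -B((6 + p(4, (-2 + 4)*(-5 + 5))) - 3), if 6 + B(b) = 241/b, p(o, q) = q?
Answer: -223/3 ≈ -74.333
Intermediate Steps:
B(b) = -6 + 241/b
-B((6 + p(4, (-2 + 4)*(-5 + 5))) - 3) = -(-6 + 241/((6 + (-2 + 4)*(-5 + 5)) - 3)) = -(-6 + 241/((6 + 2*0) - 3)) = -(-6 + 241/((6 + 0) - 3)) = -(-6 + 241/(6 - 3)) = -(-6 + 241/3) = -1*223/3 = -223/3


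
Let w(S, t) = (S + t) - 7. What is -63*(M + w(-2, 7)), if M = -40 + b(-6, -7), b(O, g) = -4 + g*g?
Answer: -189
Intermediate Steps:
b(O, g) = -4 + g²
M = 5 (M = -40 + (-4 + (-7)²) = -40 + (-4 + 49) = -40 + 45 = 5)
w(S, t) = -7 + S + t
-63*(M + w(-2, 7)) = -63*(5 + (-7 - 2 + 7)) = -63*(5 - 2) = -63*3 = -189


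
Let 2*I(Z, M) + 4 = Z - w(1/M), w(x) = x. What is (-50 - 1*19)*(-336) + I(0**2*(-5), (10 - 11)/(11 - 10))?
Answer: 46365/2 ≈ 23183.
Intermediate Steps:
I(Z, M) = -2 + Z/2 - 1/(2*M) (I(Z, M) = -2 + (Z - 1/M)/2 = -2 + (Z/2 - 1/(2*M)) = -2 + Z/2 - 1/(2*M))
(-50 - 1*19)*(-336) + I(0**2*(-5), (10 - 11)/(11 - 10)) = (-50 - 1*19)*(-336) + (-1 + ((10 - 11)/(11 - 10))*(-4 + 0**2*(-5)))/(2*(((10 - 11)/(11 - 10)))) = (-50 - 19)*(-336) + (-1 + (-1/1)*(-4 + 0*(-5)))/(2*((-1/1))) = -69*(-336) + (-1 + (-1*1)*(-4 + 0))/(2*((-1*1))) = 23184 + (1/2)*(-1 - 1*(-4))/(-1) = 23184 + (1/2)*(-1)*(-1 + 4) = 23184 + (1/2)*(-1)*3 = 23184 - 3/2 = 46365/2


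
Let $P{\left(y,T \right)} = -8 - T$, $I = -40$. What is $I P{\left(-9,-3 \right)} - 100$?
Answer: $100$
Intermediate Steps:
$I P{\left(-9,-3 \right)} - 100 = - 40 \left(-8 - -3\right) - 100 = - 40 \left(-8 + 3\right) - 100 = \left(-40\right) \left(-5\right) - 100 = 200 - 100 = 100$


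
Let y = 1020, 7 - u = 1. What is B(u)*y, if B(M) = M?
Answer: 6120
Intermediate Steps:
u = 6 (u = 7 - 1*1 = 7 - 1 = 6)
B(u)*y = 6*1020 = 6120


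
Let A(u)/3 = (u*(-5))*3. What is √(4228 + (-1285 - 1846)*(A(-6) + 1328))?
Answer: I*√4999110 ≈ 2235.9*I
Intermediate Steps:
A(u) = -45*u (A(u) = 3*((u*(-5))*3) = 3*(-5*u*3) = 3*(-15*u) = -45*u)
√(4228 + (-1285 - 1846)*(A(-6) + 1328)) = √(4228 + (-1285 - 1846)*(-45*(-6) + 1328)) = √(4228 - 3131*(270 + 1328)) = √(4228 - 3131*1598) = √(4228 - 5003338) = √(-4999110) = I*√4999110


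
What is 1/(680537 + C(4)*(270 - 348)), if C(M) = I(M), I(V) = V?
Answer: 1/680225 ≈ 1.4701e-6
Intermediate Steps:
C(M) = M
1/(680537 + C(4)*(270 - 348)) = 1/(680537 + 4*(270 - 348)) = 1/(680537 + 4*(-78)) = 1/(680537 - 312) = 1/680225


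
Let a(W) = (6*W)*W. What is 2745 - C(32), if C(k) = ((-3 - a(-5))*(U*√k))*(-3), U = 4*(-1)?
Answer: 2745 + 7344*√2 ≈ 13131.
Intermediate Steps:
a(W) = 6*W²
U = -4
C(k) = -1836*√k (C(k) = ((-3 - 6*(-5)²)*(-4*√k))*(-3) = ((-3 - 6*25)*(-4*√k))*(-3) = ((-3 - 1*150)*(-4*√k))*(-3) = ((-3 - 150)*(-4*√k))*(-3) = -(-612)*√k*(-3) = (612*√k)*(-3) = -1836*√k)
2745 - C(32) = 2745 - (-1836)*√32 = 2745 - (-1836)*4*√2 = 2745 - (-7344)*√2 = 2745 + 7344*√2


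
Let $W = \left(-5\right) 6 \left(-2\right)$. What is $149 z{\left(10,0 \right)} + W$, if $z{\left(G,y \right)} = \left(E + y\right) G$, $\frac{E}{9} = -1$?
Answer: $-13350$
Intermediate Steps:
$E = -9$ ($E = 9 \left(-1\right) = -9$)
$W = 60$ ($W = \left(-30\right) \left(-2\right) = 60$)
$z{\left(G,y \right)} = G \left(-9 + y\right)$ ($z{\left(G,y \right)} = \left(-9 + y\right) G = G \left(-9 + y\right)$)
$149 z{\left(10,0 \right)} + W = 149 \cdot 10 \left(-9 + 0\right) + 60 = 149 \cdot 10 \left(-9\right) + 60 = 149 \left(-90\right) + 60 = -13410 + 60 = -13350$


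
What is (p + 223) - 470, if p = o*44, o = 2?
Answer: -159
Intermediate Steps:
p = 88 (p = 2*44 = 88)
(p + 223) - 470 = (88 + 223) - 470 = 311 - 470 = -159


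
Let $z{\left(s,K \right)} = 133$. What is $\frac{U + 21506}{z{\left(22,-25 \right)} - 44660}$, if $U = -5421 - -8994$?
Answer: $- \frac{25079}{44527} \approx -0.56323$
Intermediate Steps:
$U = 3573$ ($U = -5421 + 8994 = 3573$)
$\frac{U + 21506}{z{\left(22,-25 \right)} - 44660} = \frac{3573 + 21506}{133 - 44660} = \frac{25079}{-44527} = 25079 \left(- \frac{1}{44527}\right) = - \frac{25079}{44527}$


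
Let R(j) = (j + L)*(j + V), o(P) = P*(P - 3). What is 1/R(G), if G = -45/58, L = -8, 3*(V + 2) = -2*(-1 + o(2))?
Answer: 3364/22905 ≈ 0.14687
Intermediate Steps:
o(P) = P*(-3 + P)
V = 0 (V = -2 + (-2*(-1 + 2*(-3 + 2)))/3 = -2 + (-2*(-1 + 2*(-1)))/3 = -2 + (-2*(-1 - 2))/3 = -2 + (-2*(-3))/3 = -2 + (⅓)*6 = -2 + 2 = 0)
G = -45/58 (G = -45*1/58 = -45/58 ≈ -0.77586)
R(j) = j*(-8 + j) (R(j) = (j - 8)*(j + 0) = (-8 + j)*j = j*(-8 + j))
1/R(G) = 1/(-45*(-8 - 45/58)/58) = 1/(-45/58*(-509/58)) = 1/(22905/3364) = 3364/22905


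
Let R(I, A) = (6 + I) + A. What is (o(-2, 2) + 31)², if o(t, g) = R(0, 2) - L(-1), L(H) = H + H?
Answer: 1681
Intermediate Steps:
L(H) = 2*H
R(I, A) = 6 + A + I
o(t, g) = 10 (o(t, g) = (6 + 2 + 0) - 2*(-1) = 8 - 1*(-2) = 8 + 2 = 10)
(o(-2, 2) + 31)² = (10 + 31)² = 41² = 1681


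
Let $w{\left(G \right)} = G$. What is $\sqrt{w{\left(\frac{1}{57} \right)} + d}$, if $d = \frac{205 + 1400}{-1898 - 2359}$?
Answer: $\frac{2 i \sqrt{65326503}}{26961} \approx 0.59957 i$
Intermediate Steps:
$d = - \frac{535}{1419}$ ($d = \frac{1605}{-4257} = 1605 \left(- \frac{1}{4257}\right) = - \frac{535}{1419} \approx -0.37703$)
$\sqrt{w{\left(\frac{1}{57} \right)} + d} = \sqrt{\frac{1}{57} - \frac{535}{1419}} = \sqrt{- \frac{9692}{26961}} = \frac{2 i \sqrt{65326503}}{26961}$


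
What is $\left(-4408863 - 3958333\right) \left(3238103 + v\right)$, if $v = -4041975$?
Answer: $6726154582912$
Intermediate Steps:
$\left(-4408863 - 3958333\right) \left(3238103 + v\right) = \left(-4408863 - 3958333\right) \left(3238103 - 4041975\right) = \left(-8367196\right) \left(-803872\right) = 6726154582912$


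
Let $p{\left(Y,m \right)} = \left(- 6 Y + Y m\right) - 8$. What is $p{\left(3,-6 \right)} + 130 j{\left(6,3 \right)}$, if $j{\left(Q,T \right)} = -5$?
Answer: $-694$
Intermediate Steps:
$p{\left(Y,m \right)} = -8 - 6 Y + Y m$
$p{\left(3,-6 \right)} + 130 j{\left(6,3 \right)} = \left(-8 - 18 + 3 \left(-6\right)\right) + 130 \left(-5\right) = \left(-8 - 18 - 18\right) - 650 = -44 - 650 = -694$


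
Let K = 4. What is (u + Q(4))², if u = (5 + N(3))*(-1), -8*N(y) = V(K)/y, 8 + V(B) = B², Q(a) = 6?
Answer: 16/9 ≈ 1.7778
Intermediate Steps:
V(B) = -8 + B²
N(y) = -1/y (N(y) = -(-8 + 4²)/(8*y) = -(-8 + 16)/(8*y) = -1/y)
u = -14/3 (u = (5 - 1/3)*(-1) = (5 - 1*⅓)*(-1) = (5 - ⅓)*(-1) = (14/3)*(-1) = -14/3 ≈ -4.6667)
(u + Q(4))² = (-14/3 + 6)² = (4/3)² = 16/9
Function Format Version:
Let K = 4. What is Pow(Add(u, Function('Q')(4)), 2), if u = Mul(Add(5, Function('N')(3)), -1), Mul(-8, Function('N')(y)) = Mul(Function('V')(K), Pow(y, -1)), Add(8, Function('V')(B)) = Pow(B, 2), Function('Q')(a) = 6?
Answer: Rational(16, 9) ≈ 1.7778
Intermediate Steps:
Function('V')(B) = Add(-8, Pow(B, 2))
Function('N')(y) = Mul(-1, Pow(y, -1)) (Function('N')(y) = Mul(Rational(-1, 8), Mul(Add(-8, Pow(4, 2)), Pow(y, -1))) = Mul(Rational(-1, 8), Mul(Add(-8, 16), Pow(y, -1))) = Mul(Rational(-1, 8), Mul(8, Pow(y, -1))) = Mul(-1, Pow(y, -1)))
u = Rational(-14, 3) (u = Mul(Add(5, Mul(-1, Pow(3, -1))), -1) = Mul(Add(5, Mul(-1, Rational(1, 3))), -1) = Mul(Add(5, Rational(-1, 3)), -1) = Mul(Rational(14, 3), -1) = Rational(-14, 3) ≈ -4.6667)
Pow(Add(u, Function('Q')(4)), 2) = Pow(Add(Rational(-14, 3), 6), 2) = Pow(Rational(4, 3), 2) = Rational(16, 9)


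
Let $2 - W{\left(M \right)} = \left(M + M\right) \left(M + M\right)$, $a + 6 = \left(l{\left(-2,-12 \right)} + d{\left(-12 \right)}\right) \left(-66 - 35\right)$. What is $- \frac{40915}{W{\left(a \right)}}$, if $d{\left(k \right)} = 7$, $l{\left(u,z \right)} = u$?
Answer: $\frac{40915}{1044482} \approx 0.039173$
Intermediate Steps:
$a = -511$ ($a = -6 + \left(-2 + 7\right) \left(-66 - 35\right) = -6 + 5 \left(-101\right) = -6 - 505 = -511$)
$W{\left(M \right)} = 2 - 4 M^{2}$ ($W{\left(M \right)} = 2 - \left(M + M\right) \left(M + M\right) = 2 - 2 M 2 M = 2 - 4 M^{2}$)
$- \frac{40915}{W{\left(a \right)}} = - \frac{40915}{2 - 4 \left(-511\right)^{2}} = - \frac{40915}{2 - 1044484} = - \frac{40915}{-1044482} = \left(-40915\right) \left(- \frac{1}{1044482}\right) = \frac{40915}{1044482}$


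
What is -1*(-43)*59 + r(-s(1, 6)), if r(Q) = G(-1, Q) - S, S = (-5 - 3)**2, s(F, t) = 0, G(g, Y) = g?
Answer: 2472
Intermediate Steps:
S = 64 (S = (-8)**2 = 64)
r(Q) = -65 (r(Q) = -1 - 1*64 = -1 - 64 = -65)
-1*(-43)*59 + r(-s(1, 6)) = -1*(-43)*59 - 65 = 43*59 - 65 = 2537 - 65 = 2472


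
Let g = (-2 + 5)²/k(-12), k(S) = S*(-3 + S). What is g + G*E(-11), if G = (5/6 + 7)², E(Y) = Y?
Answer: -60743/90 ≈ -674.92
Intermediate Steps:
g = 1/20 (g = (-2 + 5)²/((-12*(-3 - 12))) = 3²/((-12*(-15))) = 9/180 = 9*(1/180) = 1/20 ≈ 0.050000)
G = 2209/36 (G = (5*(⅙) + 7)² = (⅚ + 7)² = (47/6)² = 2209/36 ≈ 61.361)
g + G*E(-11) = 1/20 + (2209/36)*(-11) = 1/20 - 24299/36 = -60743/90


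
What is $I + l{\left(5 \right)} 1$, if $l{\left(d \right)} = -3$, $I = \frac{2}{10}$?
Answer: $- \frac{14}{5} \approx -2.8$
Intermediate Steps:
$I = \frac{1}{5}$ ($I = 2 \cdot \frac{1}{10} = \frac{1}{5} \approx 0.2$)
$I + l{\left(5 \right)} 1 = \frac{1}{5} - 3 = - \frac{14}{5}$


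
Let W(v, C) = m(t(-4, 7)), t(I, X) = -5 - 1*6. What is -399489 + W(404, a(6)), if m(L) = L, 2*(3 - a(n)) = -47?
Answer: -399500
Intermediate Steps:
a(n) = 53/2 (a(n) = 3 - ½*(-47) = 3 + 47/2 = 53/2)
t(I, X) = -11 (t(I, X) = -5 - 6 = -11)
W(v, C) = -11
-399489 + W(404, a(6)) = -399489 - 11 = -399500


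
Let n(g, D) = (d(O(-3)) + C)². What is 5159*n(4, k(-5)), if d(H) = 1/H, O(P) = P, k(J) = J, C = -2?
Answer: 252791/9 ≈ 28088.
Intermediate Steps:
n(g, D) = 49/9 (n(g, D) = (1/(-3) - 2)² = (-⅓ - 2)² = (-7/3)² = 49/9)
5159*n(4, k(-5)) = 5159*(49/9) = 252791/9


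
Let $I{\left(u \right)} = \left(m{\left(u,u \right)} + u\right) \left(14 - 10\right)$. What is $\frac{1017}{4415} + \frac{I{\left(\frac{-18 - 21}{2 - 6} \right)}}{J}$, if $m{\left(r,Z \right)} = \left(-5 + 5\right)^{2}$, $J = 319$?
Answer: $\frac{496608}{1408385} \approx 0.35261$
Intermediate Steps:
$m{\left(r,Z \right)} = 0$ ($m{\left(r,Z \right)} = 0^{2} = 0$)
$I{\left(u \right)} = 4 u$ ($I{\left(u \right)} = \left(0 + u\right) \left(14 - 10\right) = u 4 = 4 u$)
$\frac{1017}{4415} + \frac{I{\left(\frac{-18 - 21}{2 - 6} \right)}}{J} = \frac{1017}{4415} + \frac{4 \frac{-18 - 21}{2 - 6}}{319} = 1017 \cdot \frac{1}{4415} + 4 \left(- \frac{39}{-4}\right) \frac{1}{319} = \frac{1017}{4415} + 4 \left(\left(-39\right) \left(- \frac{1}{4}\right)\right) \frac{1}{319} = \frac{1017}{4415} + 4 \cdot \frac{39}{4} \cdot \frac{1}{319} = \frac{1017}{4415} + 39 \cdot \frac{1}{319} = \frac{1017}{4415} + \frac{39}{319} = \frac{496608}{1408385}$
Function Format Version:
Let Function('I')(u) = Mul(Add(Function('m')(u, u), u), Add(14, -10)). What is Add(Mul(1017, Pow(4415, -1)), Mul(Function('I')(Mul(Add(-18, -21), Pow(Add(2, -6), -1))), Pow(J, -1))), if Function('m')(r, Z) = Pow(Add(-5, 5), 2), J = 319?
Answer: Rational(496608, 1408385) ≈ 0.35261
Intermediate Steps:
Function('m')(r, Z) = 0 (Function('m')(r, Z) = Pow(0, 2) = 0)
Function('I')(u) = Mul(4, u) (Function('I')(u) = Mul(Add(0, u), Add(14, -10)) = Mul(u, 4) = Mul(4, u))
Add(Mul(1017, Pow(4415, -1)), Mul(Function('I')(Mul(Add(-18, -21), Pow(Add(2, -6), -1))), Pow(J, -1))) = Add(Mul(1017, Pow(4415, -1)), Mul(Mul(4, Mul(Add(-18, -21), Pow(Add(2, -6), -1))), Pow(319, -1))) = Add(Mul(1017, Rational(1, 4415)), Mul(Mul(4, Mul(-39, Pow(-4, -1))), Rational(1, 319))) = Add(Rational(1017, 4415), Mul(Mul(4, Mul(-39, Rational(-1, 4))), Rational(1, 319))) = Add(Rational(1017, 4415), Mul(Mul(4, Rational(39, 4)), Rational(1, 319))) = Add(Rational(1017, 4415), Mul(39, Rational(1, 319))) = Add(Rational(1017, 4415), Rational(39, 319)) = Rational(496608, 1408385)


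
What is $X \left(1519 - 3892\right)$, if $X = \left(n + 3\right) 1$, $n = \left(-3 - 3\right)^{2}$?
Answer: $-92547$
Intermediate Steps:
$n = 36$ ($n = \left(-6\right)^{2} = 36$)
$X = 39$ ($X = \left(36 + 3\right) 1 = 39 \cdot 1 = 39$)
$X \left(1519 - 3892\right) = 39 \left(1519 - 3892\right) = 39 \left(-2373\right) = -92547$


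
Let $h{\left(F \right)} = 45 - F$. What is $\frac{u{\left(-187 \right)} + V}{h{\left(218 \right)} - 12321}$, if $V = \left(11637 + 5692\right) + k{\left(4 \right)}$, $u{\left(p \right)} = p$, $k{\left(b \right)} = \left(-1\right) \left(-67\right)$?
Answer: $- \frac{17209}{12494} \approx -1.3774$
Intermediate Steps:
$k{\left(b \right)} = 67$
$V = 17396$ ($V = \left(11637 + 5692\right) + 67 = 17329 + 67 = 17396$)
$\frac{u{\left(-187 \right)} + V}{h{\left(218 \right)} - 12321} = \frac{-187 + 17396}{\left(45 - 218\right) - 12321} = \frac{17209}{\left(45 - 218\right) - 12321} = \frac{17209}{-173 - 12321} = \frac{17209}{-12494} = 17209 \left(- \frac{1}{12494}\right) = - \frac{17209}{12494}$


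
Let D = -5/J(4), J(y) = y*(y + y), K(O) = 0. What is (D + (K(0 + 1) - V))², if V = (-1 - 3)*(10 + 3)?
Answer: 2752281/1024 ≈ 2687.8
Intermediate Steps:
J(y) = 2*y² (J(y) = y*(2*y) = 2*y²)
V = -52 (V = -4*13 = -52)
D = -5/32 (D = -5/(2*4²) = -5/(2*16) = -5/32 ≈ -0.15625)
(D + (K(0 + 1) - V))² = (-5/32 + (0 - 1*(-52)))² = (-5/32 + (0 + 52))² = (-5/32 + 52)² = (1659/32)² = 2752281/1024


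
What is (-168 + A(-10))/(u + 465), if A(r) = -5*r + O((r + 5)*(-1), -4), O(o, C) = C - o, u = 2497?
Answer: -127/2962 ≈ -0.042876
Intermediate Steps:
A(r) = 1 - 4*r (A(r) = -5*r + (-4 - (r + 5)*(-1)) = -5*r + (-4 - (5 + r)*(-1)) = -5*r + (-4 - (-5 - r)) = -5*r + (-4 + (5 + r)) = -5*r + (1 + r) = 1 - 4*r)
(-168 + A(-10))/(u + 465) = (-168 + (1 - 4*(-10)))/(2497 + 465) = (-168 + (1 + 40))/2962 = (-168 + 41)*(1/2962) = -127*1/2962 = -127/2962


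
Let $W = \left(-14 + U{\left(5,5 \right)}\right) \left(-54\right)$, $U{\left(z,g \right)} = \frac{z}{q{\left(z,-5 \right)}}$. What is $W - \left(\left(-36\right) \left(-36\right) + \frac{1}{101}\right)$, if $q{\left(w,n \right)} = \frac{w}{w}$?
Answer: $- \frac{81811}{101} \approx -810.01$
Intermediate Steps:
$q{\left(w,n \right)} = 1$
$U{\left(z,g \right)} = z$ ($U{\left(z,g \right)} = \frac{z}{1} = z 1 = z$)
$W = 486$ ($W = \left(-14 + 5\right) \left(-54\right) = \left(-9\right) \left(-54\right) = 486$)
$W - \left(\left(-36\right) \left(-36\right) + \frac{1}{101}\right) = 486 - \left(\left(-36\right) \left(-36\right) + \frac{1}{101}\right) = 486 - \left(1296 + \frac{1}{101}\right) = 486 - \frac{130897}{101} = - \frac{81811}{101}$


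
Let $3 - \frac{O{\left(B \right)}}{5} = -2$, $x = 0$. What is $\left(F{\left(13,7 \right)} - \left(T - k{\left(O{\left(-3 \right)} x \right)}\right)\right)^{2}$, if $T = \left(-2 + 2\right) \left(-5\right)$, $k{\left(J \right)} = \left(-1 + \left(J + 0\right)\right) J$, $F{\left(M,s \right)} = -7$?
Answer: $49$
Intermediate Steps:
$O{\left(B \right)} = 25$ ($O{\left(B \right)} = 15 - -10 = 15 + 10 = 25$)
$k{\left(J \right)} = J \left(-1 + J\right)$ ($k{\left(J \right)} = \left(-1 + J\right) J = J \left(-1 + J\right)$)
$T = 0$ ($T = 0 \left(-5\right) = 0$)
$\left(F{\left(13,7 \right)} - \left(T - k{\left(O{\left(-3 \right)} x \right)}\right)\right)^{2} = \left(-7 + \left(25 \cdot 0 \left(-1 + 25 \cdot 0\right) - 0\right)\right)^{2} = \left(-7 + \left(0 \left(-1 + 0\right) + 0\right)\right)^{2} = \left(-7 + \left(0 \left(-1\right) + 0\right)\right)^{2} = \left(-7 + \left(0 + 0\right)\right)^{2} = \left(-7 + 0\right)^{2} = \left(-7\right)^{2} = 49$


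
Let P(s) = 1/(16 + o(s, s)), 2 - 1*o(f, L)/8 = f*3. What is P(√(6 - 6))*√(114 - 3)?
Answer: √111/32 ≈ 0.32924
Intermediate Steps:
o(f, L) = 16 - 24*f (o(f, L) = 16 - 8*f*3 = 16 - 24*f)
P(s) = 1/(32 - 24*s) (P(s) = 1/(16 + (16 - 24*s)) = 1/(32 - 24*s))
P(√(6 - 6))*√(114 - 3) = (-1/(-32 + 24*√(6 - 6)))*√(114 - 3) = (-1/(-32 + 24*√0))*√111 = (-1/(-32 + 24*0))*√111 = (-1/(-32 + 0))*√111 = (-1/(-32))*√111 = (-1*(-1/32))*√111 = √111/32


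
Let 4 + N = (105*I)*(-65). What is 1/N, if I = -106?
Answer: 1/723446 ≈ 1.3823e-6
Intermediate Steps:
N = 723446 (N = -4 + (105*(-106))*(-65) = -4 - 11130*(-65) = -4 + 723450 = 723446)
1/N = 1/723446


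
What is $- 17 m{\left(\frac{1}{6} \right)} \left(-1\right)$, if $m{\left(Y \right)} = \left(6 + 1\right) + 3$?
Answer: $170$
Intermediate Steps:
$m{\left(Y \right)} = 10$ ($m{\left(Y \right)} = 7 + 3 = 10$)
$- 17 m{\left(\frac{1}{6} \right)} \left(-1\right) = \left(-17\right) 10 \left(-1\right) = \left(-170\right) \left(-1\right) = 170$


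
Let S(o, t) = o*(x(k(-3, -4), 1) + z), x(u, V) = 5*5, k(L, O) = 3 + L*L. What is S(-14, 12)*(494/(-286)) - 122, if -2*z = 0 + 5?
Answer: 4643/11 ≈ 422.09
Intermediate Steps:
z = -5/2 (z = -(0 + 5)/2 = -½*5 = -5/2 ≈ -2.5000)
k(L, O) = 3 + L²
x(u, V) = 25
S(o, t) = 45*o/2 (S(o, t) = o*(25 - 5/2) = o*(45/2) = 45*o/2)
S(-14, 12)*(494/(-286)) - 122 = ((45/2)*(-14))*(494/(-286)) - 122 = -155610*(-1)/286 - 122 = -315*(-19/11) - 122 = 5985/11 - 122 = 4643/11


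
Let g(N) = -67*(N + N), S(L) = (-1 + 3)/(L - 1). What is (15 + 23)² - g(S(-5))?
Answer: 4198/3 ≈ 1399.3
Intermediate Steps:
S(L) = 2/(-1 + L)
g(N) = -134*N
(15 + 23)² - g(S(-5)) = (15 + 23)² - (-134)*2/(-1 - 5) = 38² - (-134)*2/(-6) = 1444 - (-134)*2*(-⅙) = 1444 - (-134)*(-1)/3 = 1444 - 1*134/3 = 1444 - 134/3 = 4198/3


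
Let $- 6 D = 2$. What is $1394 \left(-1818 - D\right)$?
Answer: $- \frac{7601482}{3} \approx -2.5338 \cdot 10^{6}$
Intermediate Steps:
$D = - \frac{1}{3}$ ($D = \left(- \frac{1}{6}\right) 2 = - \frac{1}{3} \approx -0.33333$)
$1394 \left(-1818 - D\right) = 1394 \left(-1818 - - \frac{1}{3}\right) = 1394 \left(-1818 + \frac{1}{3}\right) = 1394 \left(- \frac{5453}{3}\right) = - \frac{7601482}{3}$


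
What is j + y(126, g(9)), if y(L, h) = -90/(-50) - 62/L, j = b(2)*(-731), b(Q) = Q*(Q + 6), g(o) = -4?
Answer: -3683828/315 ≈ -11695.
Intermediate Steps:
b(Q) = Q*(6 + Q)
j = -11696 (j = (2*(6 + 2))*(-731) = (2*8)*(-731) = 16*(-731) = -11696)
y(L, h) = 9/5 - 62/L (y(L, h) = -90*(-1/50) - 62/L = 9/5 - 62/L)
j + y(126, g(9)) = -11696 + (9/5 - 62/126) = -11696 + (9/5 - 62*1/126) = -11696 + (9/5 - 31/63) = -11696 + 412/315 = -3683828/315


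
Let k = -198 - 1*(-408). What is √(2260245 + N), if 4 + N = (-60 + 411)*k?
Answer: √2333951 ≈ 1527.7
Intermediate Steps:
k = 210 (k = -198 + 408 = 210)
N = 73706 (N = -4 + (-60 + 411)*210 = -4 + 351*210 = -4 + 73710 = 73706)
√(2260245 + N) = √(2260245 + 73706) = √2333951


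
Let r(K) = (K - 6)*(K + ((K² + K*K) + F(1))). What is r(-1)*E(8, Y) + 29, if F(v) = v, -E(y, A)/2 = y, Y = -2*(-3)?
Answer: 253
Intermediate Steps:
Y = 6
E(y, A) = -2*y
r(K) = (-6 + K)*(1 + K + 2*K²) (r(K) = (K - 6)*(K + ((K² + K*K) + 1)) = (-6 + K)*(K + ((K² + K²) + 1)) = (-6 + K)*(K + (2*K² + 1)) = (-6 + K)*(K + (1 + 2*K²)) = (-6 + K)*(1 + K + 2*K²))
r(-1)*E(8, Y) + 29 = (-6 - 11*(-1)² - 5*(-1) + 2*(-1)³)*(-2*8) + 29 = (-6 - 11*1 + 5 + 2*(-1))*(-16) + 29 = (-6 - 11 + 5 - 2)*(-16) + 29 = -14*(-16) + 29 = 224 + 29 = 253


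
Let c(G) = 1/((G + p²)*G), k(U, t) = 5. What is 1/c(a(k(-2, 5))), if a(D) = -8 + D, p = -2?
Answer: -3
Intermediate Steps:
c(G) = 1/(G*(4 + G)) (c(G) = 1/((G + (-2)²)*G) = 1/((G + 4)*G) = 1/((4 + G)*G) = 1/(G*(4 + G)))
1/c(a(k(-2, 5))) = 1/(1/((-8 + 5)*(4 + (-8 + 5)))) = 1/(1/((-3)*(4 - 3))) = 1/(-⅓/1) = 1/(-⅓*1) = 1/(-⅓) = -3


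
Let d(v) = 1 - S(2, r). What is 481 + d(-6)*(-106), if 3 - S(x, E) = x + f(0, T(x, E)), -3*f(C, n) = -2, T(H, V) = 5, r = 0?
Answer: 1231/3 ≈ 410.33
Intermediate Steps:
f(C, n) = ⅔ (f(C, n) = -⅓*(-2) = ⅔)
S(x, E) = 7/3 - x (S(x, E) = 3 - (x + ⅔) = 3 - (⅔ + x) = 3 + (-⅔ - x) = 7/3 - x)
d(v) = ⅔ (d(v) = 1 - (7/3 - 1*2) = 1 - (7/3 - 2) = 1 - 1*⅓ = 1 - ⅓ = ⅔)
481 + d(-6)*(-106) = 481 + (⅔)*(-106) = 481 - 212/3 = 1231/3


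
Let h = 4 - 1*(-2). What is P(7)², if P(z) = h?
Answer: 36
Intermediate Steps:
h = 6 (h = 4 + 2 = 6)
P(z) = 6
P(7)² = 6² = 36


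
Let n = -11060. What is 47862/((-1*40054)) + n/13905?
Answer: -110851835/55695087 ≈ -1.9903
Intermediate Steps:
47862/((-1*40054)) + n/13905 = 47862/((-1*40054)) - 11060/13905 = 47862/(-40054) - 11060*1/13905 = 47862*(-1/40054) - 2212/2781 = -23931/20027 - 2212/2781 = -110851835/55695087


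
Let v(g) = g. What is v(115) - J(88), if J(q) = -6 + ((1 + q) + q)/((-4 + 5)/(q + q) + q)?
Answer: 614339/5163 ≈ 118.99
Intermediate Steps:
J(q) = -6 + (1 + 2*q)/(q + 1/(2*q)) (J(q) = -6 + (1 + 2*q)/(1/(2*q) + q) = -6 + (1 + 2*q)/(q + 1/(2*q)))
v(115) - J(88) = 115 - 2*(-3 + 88 - 4*88²)/(1 + 2*88²) = 115 - 2*(-3 + 88 - 4*7744)/(1 + 2*7744) = 115 - 2*(-3 + 88 - 30976)/(1 + 15488) = 115 - 2*(-30891)/15489 = 115 - 1*(-20594/5163) = 115 + 20594/5163 = 614339/5163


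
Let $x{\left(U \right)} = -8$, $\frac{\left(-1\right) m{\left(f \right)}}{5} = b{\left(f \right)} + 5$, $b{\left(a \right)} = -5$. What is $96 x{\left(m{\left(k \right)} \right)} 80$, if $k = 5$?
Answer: $-61440$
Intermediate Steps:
$m{\left(f \right)} = 0$ ($m{\left(f \right)} = - 5 \left(-5 + 5\right) = \left(-5\right) 0 = 0$)
$96 x{\left(m{\left(k \right)} \right)} 80 = 96 \left(-8\right) 80 = \left(-768\right) 80 = -61440$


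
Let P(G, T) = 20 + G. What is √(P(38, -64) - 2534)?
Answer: 2*I*√619 ≈ 49.759*I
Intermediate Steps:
√(P(38, -64) - 2534) = √((20 + 38) - 2534) = √(58 - 2534) = √(-2476) = 2*I*√619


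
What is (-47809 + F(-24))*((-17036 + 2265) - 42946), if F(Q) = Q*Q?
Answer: 2726147061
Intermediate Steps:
F(Q) = Q²
(-47809 + F(-24))*((-17036 + 2265) - 42946) = (-47809 + (-24)²)*((-17036 + 2265) - 42946) = (-47809 + 576)*(-14771 - 42946) = -47233*(-57717) = 2726147061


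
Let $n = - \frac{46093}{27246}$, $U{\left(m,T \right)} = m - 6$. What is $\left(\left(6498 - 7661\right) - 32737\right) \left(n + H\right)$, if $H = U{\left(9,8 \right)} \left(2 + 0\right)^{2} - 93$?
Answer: $\frac{12729557350}{4541} \approx 2.8032 \cdot 10^{6}$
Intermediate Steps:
$U{\left(m,T \right)} = -6 + m$ ($U{\left(m,T \right)} = m - 6 = -6 + m$)
$H = -81$ ($H = \left(-6 + 9\right) \left(2 + 0\right)^{2} - 93 = 3 \cdot 2^{2} - 93 = 3 \cdot 4 - 93 = 12 - 93 = -81$)
$n = - \frac{46093}{27246}$ ($n = \left(-46093\right) \frac{1}{27246} = - \frac{46093}{27246} \approx -1.6917$)
$\left(\left(6498 - 7661\right) - 32737\right) \left(n + H\right) = \left(\left(6498 - 7661\right) - 32737\right) \left(- \frac{46093}{27246} - 81\right) = \left(-1163 - 32737\right) \left(- \frac{2253019}{27246}\right) = \left(-33900\right) \left(- \frac{2253019}{27246}\right) = \frac{12729557350}{4541}$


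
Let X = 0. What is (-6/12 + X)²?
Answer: ¼ ≈ 0.25000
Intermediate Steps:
(-6/12 + X)² = (-6/12 + 0)² = (-6*1/12 + 0)² = (-½ + 0)² = (-½)² = ¼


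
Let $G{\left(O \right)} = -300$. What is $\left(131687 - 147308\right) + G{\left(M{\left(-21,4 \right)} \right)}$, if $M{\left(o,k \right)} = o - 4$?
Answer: $-15921$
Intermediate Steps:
$M{\left(o,k \right)} = -4 + o$
$\left(131687 - 147308\right) + G{\left(M{\left(-21,4 \right)} \right)} = \left(131687 - 147308\right) - 300 = -15621 - 300 = -15921$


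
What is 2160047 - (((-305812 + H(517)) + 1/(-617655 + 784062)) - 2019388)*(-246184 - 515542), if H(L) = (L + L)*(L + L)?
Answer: -159211430173382353/166407 ≈ -9.5676e+11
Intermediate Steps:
H(L) = 4*L**2 (H(L) = (2*L)*(2*L) = 4*L**2)
2160047 - (((-305812 + H(517)) + 1/(-617655 + 784062)) - 2019388)*(-246184 - 515542) = 2160047 - (((-305812 + 4*517**2) + 1/(-617655 + 784062)) - 2019388)*(-246184 - 515542) = 2160047 - (((-305812 + 4*267289) + 1/166407) - 2019388)*(-761726) = 2160047 - (((-305812 + 1069156) + 1/166407) - 2019388)*(-761726) = 2160047 - ((763344 + 1/166407) - 2019388)*(-761726) = 2160047 - (127025785009/166407 - 2019388)*(-761726) = 2160047 - (-209014513907)*(-761726)/166407 = 2160047 - 1*159211789620323482/166407 = 2160047 - 159211789620323482/166407 = -159211430173382353/166407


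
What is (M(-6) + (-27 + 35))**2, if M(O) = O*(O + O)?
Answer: 6400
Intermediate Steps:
M(O) = 2*O**2 (M(O) = O*(2*O) = 2*O**2)
(M(-6) + (-27 + 35))**2 = (2*(-6)**2 + (-27 + 35))**2 = (2*36 + 8)**2 = (72 + 8)**2 = 80**2 = 6400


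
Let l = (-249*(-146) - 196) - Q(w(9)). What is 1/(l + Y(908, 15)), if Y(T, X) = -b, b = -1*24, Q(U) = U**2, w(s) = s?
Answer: 1/36101 ≈ 2.7700e-5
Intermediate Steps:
b = -24
Y(T, X) = 24 (Y(T, X) = -1*(-24) = 24)
l = 36077 (l = (-249*(-146) - 196) - 1*9**2 = (36354 - 196) - 1*81 = 36158 - 81 = 36077)
1/(l + Y(908, 15)) = 1/(36077 + 24) = 1/36101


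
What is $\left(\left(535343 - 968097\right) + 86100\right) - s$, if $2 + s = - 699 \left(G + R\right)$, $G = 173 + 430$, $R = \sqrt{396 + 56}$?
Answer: $74845 + 1398 \sqrt{113} \approx 89706.0$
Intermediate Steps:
$R = 2 \sqrt{113}$ ($R = \sqrt{452} = 2 \sqrt{113} \approx 21.26$)
$G = 603$
$s = -421499 - 1398 \sqrt{113}$ ($s = -2 - 699 \left(603 + 2 \sqrt{113}\right) = -2 - \left(421497 + 1398 \sqrt{113}\right) = -421499 - 1398 \sqrt{113} \approx -4.3636 \cdot 10^{5}$)
$\left(\left(535343 - 968097\right) + 86100\right) - s = \left(\left(535343 - 968097\right) + 86100\right) - \left(-421499 - 1398 \sqrt{113}\right) = \left(-432754 + 86100\right) + \left(421499 + 1398 \sqrt{113}\right) = -346654 + \left(421499 + 1398 \sqrt{113}\right) = 74845 + 1398 \sqrt{113}$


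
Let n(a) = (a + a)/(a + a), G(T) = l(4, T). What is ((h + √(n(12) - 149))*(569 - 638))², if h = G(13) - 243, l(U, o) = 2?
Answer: 275819013 - 4589604*I*√37 ≈ 2.7582e+8 - 2.7917e+7*I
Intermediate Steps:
G(T) = 2
n(a) = 1 (n(a) = (2*a)/((2*a)) = (2*a)*(1/(2*a)) = 1)
h = -241 (h = 2 - 243 = -241)
((h + √(n(12) - 149))*(569 - 638))² = ((-241 + √(1 - 149))*(569 - 638))² = ((-241 + √(-148))*(-69))² = ((-241 + 2*I*√37)*(-69))² = (16629 - 138*I*√37)²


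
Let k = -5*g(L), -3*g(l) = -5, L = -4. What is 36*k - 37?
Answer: -337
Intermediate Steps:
g(l) = 5/3 (g(l) = -1/3*(-5) = 5/3)
k = -25/3 (k = -5*5/3 = -25/3 ≈ -8.3333)
36*k - 37 = 36*(-25/3) - 37 = -300 - 37 = -337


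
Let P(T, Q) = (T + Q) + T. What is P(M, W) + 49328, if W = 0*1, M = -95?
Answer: 49138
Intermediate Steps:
W = 0
P(T, Q) = Q + 2*T (P(T, Q) = (Q + T) + T = Q + 2*T)
P(M, W) + 49328 = (0 + 2*(-95)) + 49328 = (0 - 190) + 49328 = -190 + 49328 = 49138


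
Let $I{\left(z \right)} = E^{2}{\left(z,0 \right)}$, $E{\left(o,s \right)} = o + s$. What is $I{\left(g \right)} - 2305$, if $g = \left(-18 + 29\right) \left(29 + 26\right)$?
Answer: $363720$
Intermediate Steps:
$g = 605$ ($g = 11 \cdot 55 = 605$)
$I{\left(z \right)} = z^{2}$ ($I{\left(z \right)} = \left(z + 0\right)^{2} = z^{2}$)
$I{\left(g \right)} - 2305 = 605^{2} - 2305 = 366025 - 2305 = 363720$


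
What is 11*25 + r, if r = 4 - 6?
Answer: 273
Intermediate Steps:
r = -2
11*25 + r = 11*25 - 2 = 275 - 2 = 273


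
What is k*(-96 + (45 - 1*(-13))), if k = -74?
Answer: 2812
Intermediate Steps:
k*(-96 + (45 - 1*(-13))) = -74*(-96 + (45 - 1*(-13))) = -74*(-96 + (45 + 13)) = -74*(-96 + 58) = -74*(-38) = 2812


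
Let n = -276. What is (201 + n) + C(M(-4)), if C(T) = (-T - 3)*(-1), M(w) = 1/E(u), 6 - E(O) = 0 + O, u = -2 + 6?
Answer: -143/2 ≈ -71.500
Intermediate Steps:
u = 4
E(O) = 6 - O (E(O) = 6 - (0 + O) = 6 - O)
M(w) = ½ (M(w) = 1/(6 - 1*4) = 1/(6 - 4) = 1/2 = ½)
C(T) = 3 + T (C(T) = (-3 - T)*(-1) = 3 + T)
(201 + n) + C(M(-4)) = (201 - 276) + (3 + ½) = -75 + 7/2 = -143/2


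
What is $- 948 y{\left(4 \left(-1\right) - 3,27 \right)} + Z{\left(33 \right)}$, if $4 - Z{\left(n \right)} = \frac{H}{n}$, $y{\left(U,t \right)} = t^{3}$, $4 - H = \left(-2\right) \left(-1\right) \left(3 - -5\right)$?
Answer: $- \frac{205254276}{11} \approx -1.8659 \cdot 10^{7}$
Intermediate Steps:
$H = -12$ ($H = 4 - \left(-2\right) \left(-1\right) \left(3 - -5\right) = 4 - 2 \left(3 + 5\right) = 4 - 2 \cdot 8 = 4 - 16 = -12$)
$Z{\left(n \right)} = 4 + \frac{12}{n}$ ($Z{\left(n \right)} = 4 - - \frac{12}{n} = 4 + \frac{12}{n}$)
$- 948 y{\left(4 \left(-1\right) - 3,27 \right)} + Z{\left(33 \right)} = - 948 \cdot 27^{3} + \left(4 + \frac{12}{33}\right) = \left(-948\right) 19683 + \left(4 + 12 \cdot \frac{1}{33}\right) = -18659484 + \left(4 + \frac{4}{11}\right) = -18659484 + \frac{48}{11} = - \frac{205254276}{11}$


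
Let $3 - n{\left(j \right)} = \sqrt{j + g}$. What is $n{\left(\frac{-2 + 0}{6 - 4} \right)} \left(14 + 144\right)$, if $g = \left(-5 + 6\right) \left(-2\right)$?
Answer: $474 - 158 i \sqrt{3} \approx 474.0 - 273.66 i$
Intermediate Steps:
$g = -2$ ($g = 1 \left(-2\right) = -2$)
$n{\left(j \right)} = 3 - \sqrt{-2 + j}$ ($n{\left(j \right)} = 3 - \sqrt{j - 2} = 3 - \sqrt{-2 + j}$)
$n{\left(\frac{-2 + 0}{6 - 4} \right)} \left(14 + 144\right) = \left(3 - \sqrt{-2 + \frac{-2 + 0}{6 - 4}}\right) \left(14 + 144\right) = \left(3 - \sqrt{-2 - \frac{2}{2}}\right) 158 = \left(3 - \sqrt{-2 - 1}\right) 158 = \left(3 - \sqrt{-3}\right) 158 = \left(3 - i \sqrt{3}\right) 158 = 474 - 158 i \sqrt{3}$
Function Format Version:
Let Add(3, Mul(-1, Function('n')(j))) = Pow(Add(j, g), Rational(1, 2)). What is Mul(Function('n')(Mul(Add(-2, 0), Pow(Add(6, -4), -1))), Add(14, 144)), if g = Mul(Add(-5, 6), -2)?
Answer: Add(474, Mul(-158, I, Pow(3, Rational(1, 2)))) ≈ Add(474.00, Mul(-273.66, I))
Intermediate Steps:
g = -2 (g = Mul(1, -2) = -2)
Function('n')(j) = Add(3, Mul(-1, Pow(Add(-2, j), Rational(1, 2)))) (Function('n')(j) = Add(3, Mul(-1, Pow(Add(j, -2), Rational(1, 2)))) = Add(3, Mul(-1, Pow(Add(-2, j), Rational(1, 2)))))
Mul(Function('n')(Mul(Add(-2, 0), Pow(Add(6, -4), -1))), Add(14, 144)) = Mul(Add(3, Mul(-1, Pow(Add(-2, Mul(Add(-2, 0), Pow(Add(6, -4), -1))), Rational(1, 2)))), Add(14, 144)) = Mul(Add(3, Mul(-1, Pow(Add(-2, Mul(-2, Pow(2, -1))), Rational(1, 2)))), 158) = Mul(Add(3, Mul(-1, Pow(Add(-2, Mul(-2, Rational(1, 2))), Rational(1, 2)))), 158) = Mul(Add(3, Mul(-1, Pow(Add(-2, -1), Rational(1, 2)))), 158) = Mul(Add(3, Mul(-1, Pow(-3, Rational(1, 2)))), 158) = Mul(Add(3, Mul(-1, Mul(I, Pow(3, Rational(1, 2))))), 158) = Mul(Add(3, Mul(-1, I, Pow(3, Rational(1, 2)))), 158) = Add(474, Mul(-158, I, Pow(3, Rational(1, 2))))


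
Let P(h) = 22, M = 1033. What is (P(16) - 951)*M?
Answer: -959657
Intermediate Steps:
(P(16) - 951)*M = (22 - 951)*1033 = -929*1033 = -959657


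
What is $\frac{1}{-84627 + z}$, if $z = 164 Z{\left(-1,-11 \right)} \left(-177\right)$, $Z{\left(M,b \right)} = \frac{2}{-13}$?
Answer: $- \frac{13}{1042095} \approx -1.2475 \cdot 10^{-5}$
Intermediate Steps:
$Z{\left(M,b \right)} = - \frac{2}{13}$ ($Z{\left(M,b \right)} = 2 \left(- \frac{1}{13}\right) = - \frac{2}{13}$)
$z = \frac{58056}{13}$ ($z = 164 \left(- \frac{2}{13}\right) \left(-177\right) = \left(- \frac{328}{13}\right) \left(-177\right) = \frac{58056}{13} \approx 4465.8$)
$\frac{1}{-84627 + z} = \frac{1}{-84627 + \frac{58056}{13}} = \frac{1}{- \frac{1042095}{13}} = - \frac{13}{1042095}$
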